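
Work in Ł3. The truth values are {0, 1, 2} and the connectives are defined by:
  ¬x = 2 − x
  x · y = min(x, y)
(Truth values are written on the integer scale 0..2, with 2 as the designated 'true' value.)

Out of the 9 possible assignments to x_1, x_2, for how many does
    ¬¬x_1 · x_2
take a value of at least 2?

1

x_1 = 0, x_2 = 0 ↦ 0  <
x_1 = 0, x_2 = 1 ↦ 0  <
x_1 = 0, x_2 = 2 ↦ 0  <
x_1 = 1, x_2 = 0 ↦ 0  <
x_1 = 1, x_2 = 1 ↦ 1  <
x_1 = 1, x_2 = 2 ↦ 1  <
x_1 = 2, x_2 = 0 ↦ 0  <
x_1 = 2, x_2 = 1 ↦ 1  <
x_1 = 2, x_2 = 2 ↦ 2  ≥
So 1 of the 9 assignments meets the threshold.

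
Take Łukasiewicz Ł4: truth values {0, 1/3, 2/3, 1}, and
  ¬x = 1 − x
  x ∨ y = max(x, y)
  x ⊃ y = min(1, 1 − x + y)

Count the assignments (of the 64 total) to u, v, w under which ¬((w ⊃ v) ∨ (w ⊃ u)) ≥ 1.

1

value 1: 1 assignment (counts)
value 2/3: 4 assignments
value 1/3: 9 assignments
value 0: 50 assignments
So 1 of the 64 assignments meets the threshold.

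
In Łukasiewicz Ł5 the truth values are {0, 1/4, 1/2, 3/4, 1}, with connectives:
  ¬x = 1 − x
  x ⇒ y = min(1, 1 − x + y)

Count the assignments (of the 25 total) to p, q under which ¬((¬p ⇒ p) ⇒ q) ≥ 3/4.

value 1: 3 assignments (counts)
value 3/4: 3 assignments (counts)
value 1/2: 4 assignments
value 1/4: 4 assignments
value 0: 11 assignments
So 6 of the 25 assignments meet the threshold.

6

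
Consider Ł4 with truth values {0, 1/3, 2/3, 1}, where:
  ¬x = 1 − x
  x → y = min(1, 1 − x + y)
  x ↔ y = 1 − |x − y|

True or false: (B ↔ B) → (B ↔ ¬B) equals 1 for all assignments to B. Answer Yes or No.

Counterexample: take B = 0.
B ↔ B = 0 ↔ 0 = 1
¬B = ¬0 = 1
B ↔ ¬B = 0 ↔ 1 = 0
(B ↔ B) → (B ↔ ¬B) = 1 → 0 = 0
This gives 0 ≠ 1.

No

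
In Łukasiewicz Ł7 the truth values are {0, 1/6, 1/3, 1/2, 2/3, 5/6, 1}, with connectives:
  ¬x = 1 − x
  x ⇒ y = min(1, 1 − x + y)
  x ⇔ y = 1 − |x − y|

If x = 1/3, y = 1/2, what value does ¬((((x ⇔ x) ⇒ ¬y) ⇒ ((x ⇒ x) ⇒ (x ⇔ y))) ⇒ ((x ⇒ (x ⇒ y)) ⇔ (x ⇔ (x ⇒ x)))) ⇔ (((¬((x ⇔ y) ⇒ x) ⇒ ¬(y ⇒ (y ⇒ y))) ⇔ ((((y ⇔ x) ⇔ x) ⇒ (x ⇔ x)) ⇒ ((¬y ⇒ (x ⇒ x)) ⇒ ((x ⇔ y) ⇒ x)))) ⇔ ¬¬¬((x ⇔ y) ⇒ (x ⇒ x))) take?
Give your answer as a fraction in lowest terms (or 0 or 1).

1/3

x ⇔ x = 1/3 ⇔ 1/3 = 1
¬y = ¬1/2 = 1/2
(x ⇔ x) ⇒ ¬y = 1 ⇒ 1/2 = 1/2
x ⇒ x = 1/3 ⇒ 1/3 = 1
x ⇔ y = 1/3 ⇔ 1/2 = 5/6
(x ⇒ x) ⇒ (x ⇔ y) = 1 ⇒ 5/6 = 5/6
((x ⇔ x) ⇒ ¬y) ⇒ ((x ⇒ x) ⇒ (x ⇔ y)) = 1/2 ⇒ 5/6 = 1
x ⇒ y = 1/3 ⇒ 1/2 = 1
x ⇒ (x ⇒ y) = 1/3 ⇒ 1 = 1
x ⇒ x = 1/3 ⇒ 1/3 = 1
x ⇔ (x ⇒ x) = 1/3 ⇔ 1 = 1/3
(x ⇒ (x ⇒ y)) ⇔ (x ⇔ (x ⇒ x)) = 1 ⇔ 1/3 = 1/3
(((x ⇔ x) ⇒ ¬y) ⇒ ((x ⇒ x) ⇒ (x ⇔ y))) ⇒ ((x ⇒ (x ⇒ y)) ⇔ (x ⇔ (x ⇒ x))) = 1 ⇒ 1/3 = 1/3
¬((((x ⇔ x) ⇒ ¬y) ⇒ ((x ⇒ x) ⇒ (x ⇔ y))) ⇒ ((x ⇒ (x ⇒ y)) ⇔ (x ⇔ (x ⇒ x)))) = ¬1/3 = 2/3
x ⇔ y = 1/3 ⇔ 1/2 = 5/6
(x ⇔ y) ⇒ x = 5/6 ⇒ 1/3 = 1/2
¬((x ⇔ y) ⇒ x) = ¬1/2 = 1/2
y ⇒ y = 1/2 ⇒ 1/2 = 1
y ⇒ (y ⇒ y) = 1/2 ⇒ 1 = 1
¬(y ⇒ (y ⇒ y)) = ¬1 = 0
¬((x ⇔ y) ⇒ x) ⇒ ¬(y ⇒ (y ⇒ y)) = 1/2 ⇒ 0 = 1/2
y ⇔ x = 1/2 ⇔ 1/3 = 5/6
(y ⇔ x) ⇔ x = 5/6 ⇔ 1/3 = 1/2
x ⇔ x = 1/3 ⇔ 1/3 = 1
((y ⇔ x) ⇔ x) ⇒ (x ⇔ x) = 1/2 ⇒ 1 = 1
¬y = ¬1/2 = 1/2
x ⇒ x = 1/3 ⇒ 1/3 = 1
¬y ⇒ (x ⇒ x) = 1/2 ⇒ 1 = 1
x ⇔ y = 1/3 ⇔ 1/2 = 5/6
(x ⇔ y) ⇒ x = 5/6 ⇒ 1/3 = 1/2
(¬y ⇒ (x ⇒ x)) ⇒ ((x ⇔ y) ⇒ x) = 1 ⇒ 1/2 = 1/2
(((y ⇔ x) ⇔ x) ⇒ (x ⇔ x)) ⇒ ((¬y ⇒ (x ⇒ x)) ⇒ ((x ⇔ y) ⇒ x)) = 1 ⇒ 1/2 = 1/2
(¬((x ⇔ y) ⇒ x) ⇒ ¬(y ⇒ (y ⇒ y))) ⇔ ((((y ⇔ x) ⇔ x) ⇒ (x ⇔ x)) ⇒ ((¬y ⇒ (x ⇒ x)) ⇒ ((x ⇔ y) ⇒ x))) = 1/2 ⇔ 1/2 = 1
x ⇔ y = 1/3 ⇔ 1/2 = 5/6
x ⇒ x = 1/3 ⇒ 1/3 = 1
(x ⇔ y) ⇒ (x ⇒ x) = 5/6 ⇒ 1 = 1
¬((x ⇔ y) ⇒ (x ⇒ x)) = ¬1 = 0
¬¬((x ⇔ y) ⇒ (x ⇒ x)) = ¬0 = 1
¬¬¬((x ⇔ y) ⇒ (x ⇒ x)) = ¬1 = 0
((¬((x ⇔ y) ⇒ x) ⇒ ¬(y ⇒ (y ⇒ y))) ⇔ ((((y ⇔ x) ⇔ x) ⇒ (x ⇔ x)) ⇒ ((¬y ⇒ (x ⇒ x)) ⇒ ((x ⇔ y) ⇒ x)))) ⇔ ¬¬¬((x ⇔ y) ⇒ (x ⇒ x)) = 1 ⇔ 0 = 0
¬((((x ⇔ x) ⇒ ¬y) ⇒ ((x ⇒ x) ⇒ (x ⇔ y))) ⇒ ((x ⇒ (x ⇒ y)) ⇔ (x ⇔ (x ⇒ x)))) ⇔ (((¬((x ⇔ y) ⇒ x) ⇒ ¬(y ⇒ (y ⇒ y))) ⇔ ((((y ⇔ x) ⇔ x) ⇒ (x ⇔ x)) ⇒ ((¬y ⇒ (x ⇒ x)) ⇒ ((x ⇔ y) ⇒ x)))) ⇔ ¬¬¬((x ⇔ y) ⇒ (x ⇒ x))) = 2/3 ⇔ 0 = 1/3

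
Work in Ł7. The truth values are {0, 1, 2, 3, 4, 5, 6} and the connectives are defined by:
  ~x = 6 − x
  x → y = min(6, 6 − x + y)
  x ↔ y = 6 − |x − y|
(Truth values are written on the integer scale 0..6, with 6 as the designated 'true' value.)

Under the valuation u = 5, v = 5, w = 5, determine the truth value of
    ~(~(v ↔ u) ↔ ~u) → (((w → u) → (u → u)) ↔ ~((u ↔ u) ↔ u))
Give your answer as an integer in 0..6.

6

v ↔ u = 5 ↔ 5 = 6
~(v ↔ u) = ~6 = 0
~u = ~5 = 1
~(v ↔ u) ↔ ~u = 0 ↔ 1 = 5
~(~(v ↔ u) ↔ ~u) = ~5 = 1
w → u = 5 → 5 = 6
u → u = 5 → 5 = 6
(w → u) → (u → u) = 6 → 6 = 6
u ↔ u = 5 ↔ 5 = 6
(u ↔ u) ↔ u = 6 ↔ 5 = 5
~((u ↔ u) ↔ u) = ~5 = 1
((w → u) → (u → u)) ↔ ~((u ↔ u) ↔ u) = 6 ↔ 1 = 1
~(~(v ↔ u) ↔ ~u) → (((w → u) → (u → u)) ↔ ~((u ↔ u) ↔ u)) = 1 → 1 = 6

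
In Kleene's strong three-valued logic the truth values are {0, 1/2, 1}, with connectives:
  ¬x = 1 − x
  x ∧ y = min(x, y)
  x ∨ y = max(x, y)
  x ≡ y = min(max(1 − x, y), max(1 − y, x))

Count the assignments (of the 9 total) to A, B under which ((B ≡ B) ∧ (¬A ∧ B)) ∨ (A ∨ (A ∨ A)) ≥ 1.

A = 0, B = 0 ↦ 0  <
A = 0, B = 1/2 ↦ 1/2  <
A = 0, B = 1 ↦ 1  ≥
A = 1/2, B = 0 ↦ 1/2  <
A = 1/2, B = 1/2 ↦ 1/2  <
A = 1/2, B = 1 ↦ 1/2  <
A = 1, B = 0 ↦ 1  ≥
A = 1, B = 1/2 ↦ 1  ≥
A = 1, B = 1 ↦ 1  ≥
So 4 of the 9 assignments meet the threshold.

4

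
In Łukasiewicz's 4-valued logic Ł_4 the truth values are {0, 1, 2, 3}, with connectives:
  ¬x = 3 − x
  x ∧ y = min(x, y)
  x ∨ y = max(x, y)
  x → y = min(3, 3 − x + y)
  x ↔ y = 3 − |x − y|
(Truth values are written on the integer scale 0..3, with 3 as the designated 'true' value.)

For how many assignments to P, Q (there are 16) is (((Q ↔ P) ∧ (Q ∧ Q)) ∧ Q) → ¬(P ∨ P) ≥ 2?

P = 0, Q = 0 ↦ 3  ≥
P = 0, Q = 1 ↦ 3  ≥
P = 0, Q = 2 ↦ 3  ≥
P = 0, Q = 3 ↦ 3  ≥
P = 1, Q = 0 ↦ 3  ≥
P = 1, Q = 1 ↦ 3  ≥
P = 1, Q = 2 ↦ 3  ≥
P = 1, Q = 3 ↦ 3  ≥
P = 2, Q = 0 ↦ 3  ≥
P = 2, Q = 1 ↦ 3  ≥
P = 2, Q = 2 ↦ 2  ≥
P = 2, Q = 3 ↦ 2  ≥
P = 3, Q = 0 ↦ 3  ≥
P = 3, Q = 1 ↦ 2  ≥
P = 3, Q = 2 ↦ 1  <
P = 3, Q = 3 ↦ 0  <
So 14 of the 16 assignments meet the threshold.

14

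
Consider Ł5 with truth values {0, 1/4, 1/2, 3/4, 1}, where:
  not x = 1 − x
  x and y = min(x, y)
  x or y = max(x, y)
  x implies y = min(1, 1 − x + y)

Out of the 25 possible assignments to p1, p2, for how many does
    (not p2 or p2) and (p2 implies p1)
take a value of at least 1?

6

value 1: 6 assignments (counts)
value 3/4: 9 assignments
value 1/2: 7 assignments
value 1/4: 2 assignments
value 0: 1 assignment
So 6 of the 25 assignments meet the threshold.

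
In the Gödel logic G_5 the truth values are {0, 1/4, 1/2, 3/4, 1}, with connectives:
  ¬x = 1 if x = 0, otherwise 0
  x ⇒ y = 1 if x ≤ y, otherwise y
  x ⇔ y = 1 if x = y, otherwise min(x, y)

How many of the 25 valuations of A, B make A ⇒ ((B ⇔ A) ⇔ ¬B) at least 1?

value 1: 5 assignments (counts)
value 0: 20 assignments
So 5 of the 25 assignments meet the threshold.

5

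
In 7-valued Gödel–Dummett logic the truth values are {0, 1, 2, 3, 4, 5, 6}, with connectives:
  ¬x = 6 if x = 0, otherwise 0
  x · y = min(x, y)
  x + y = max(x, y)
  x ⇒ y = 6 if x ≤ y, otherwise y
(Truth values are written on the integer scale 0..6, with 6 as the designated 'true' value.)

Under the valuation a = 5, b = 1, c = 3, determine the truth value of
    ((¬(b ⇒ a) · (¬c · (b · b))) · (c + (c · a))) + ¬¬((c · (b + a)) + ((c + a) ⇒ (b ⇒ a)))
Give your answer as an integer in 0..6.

6

b ⇒ a = 1 ⇒ 5 = 6
¬(b ⇒ a) = ¬6 = 0
¬c = ¬3 = 0
b · b = 1 · 1 = 1
¬c · (b · b) = 0 · 1 = 0
¬(b ⇒ a) · (¬c · (b · b)) = 0 · 0 = 0
c · a = 3 · 5 = 3
c + (c · a) = 3 + 3 = 3
(¬(b ⇒ a) · (¬c · (b · b))) · (c + (c · a)) = 0 · 3 = 0
b + a = 1 + 5 = 5
c · (b + a) = 3 · 5 = 3
c + a = 3 + 5 = 5
b ⇒ a = 1 ⇒ 5 = 6
(c + a) ⇒ (b ⇒ a) = 5 ⇒ 6 = 6
(c · (b + a)) + ((c + a) ⇒ (b ⇒ a)) = 3 + 6 = 6
¬((c · (b + a)) + ((c + a) ⇒ (b ⇒ a))) = ¬6 = 0
¬¬((c · (b + a)) + ((c + a) ⇒ (b ⇒ a))) = ¬0 = 6
((¬(b ⇒ a) · (¬c · (b · b))) · (c + (c · a))) + ¬¬((c · (b + a)) + ((c + a) ⇒ (b ⇒ a))) = 0 + 6 = 6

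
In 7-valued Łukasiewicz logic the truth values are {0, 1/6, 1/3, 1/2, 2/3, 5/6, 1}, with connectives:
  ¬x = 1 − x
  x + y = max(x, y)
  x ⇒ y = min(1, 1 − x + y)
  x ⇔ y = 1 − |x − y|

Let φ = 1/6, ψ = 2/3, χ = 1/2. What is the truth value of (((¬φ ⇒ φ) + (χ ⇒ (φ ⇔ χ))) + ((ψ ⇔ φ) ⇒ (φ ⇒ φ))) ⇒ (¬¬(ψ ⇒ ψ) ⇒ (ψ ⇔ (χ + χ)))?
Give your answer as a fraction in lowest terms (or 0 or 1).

¬φ = ¬1/6 = 5/6
¬φ ⇒ φ = 5/6 ⇒ 1/6 = 1/3
φ ⇔ χ = 1/6 ⇔ 1/2 = 2/3
χ ⇒ (φ ⇔ χ) = 1/2 ⇒ 2/3 = 1
(¬φ ⇒ φ) + (χ ⇒ (φ ⇔ χ)) = 1/3 + 1 = 1
ψ ⇔ φ = 2/3 ⇔ 1/6 = 1/2
φ ⇒ φ = 1/6 ⇒ 1/6 = 1
(ψ ⇔ φ) ⇒ (φ ⇒ φ) = 1/2 ⇒ 1 = 1
((¬φ ⇒ φ) + (χ ⇒ (φ ⇔ χ))) + ((ψ ⇔ φ) ⇒ (φ ⇒ φ)) = 1 + 1 = 1
ψ ⇒ ψ = 2/3 ⇒ 2/3 = 1
¬(ψ ⇒ ψ) = ¬1 = 0
¬¬(ψ ⇒ ψ) = ¬0 = 1
χ + χ = 1/2 + 1/2 = 1/2
ψ ⇔ (χ + χ) = 2/3 ⇔ 1/2 = 5/6
¬¬(ψ ⇒ ψ) ⇒ (ψ ⇔ (χ + χ)) = 1 ⇒ 5/6 = 5/6
(((¬φ ⇒ φ) + (χ ⇒ (φ ⇔ χ))) + ((ψ ⇔ φ) ⇒ (φ ⇒ φ))) ⇒ (¬¬(ψ ⇒ ψ) ⇒ (ψ ⇔ (χ + χ))) = 1 ⇒ 5/6 = 5/6

5/6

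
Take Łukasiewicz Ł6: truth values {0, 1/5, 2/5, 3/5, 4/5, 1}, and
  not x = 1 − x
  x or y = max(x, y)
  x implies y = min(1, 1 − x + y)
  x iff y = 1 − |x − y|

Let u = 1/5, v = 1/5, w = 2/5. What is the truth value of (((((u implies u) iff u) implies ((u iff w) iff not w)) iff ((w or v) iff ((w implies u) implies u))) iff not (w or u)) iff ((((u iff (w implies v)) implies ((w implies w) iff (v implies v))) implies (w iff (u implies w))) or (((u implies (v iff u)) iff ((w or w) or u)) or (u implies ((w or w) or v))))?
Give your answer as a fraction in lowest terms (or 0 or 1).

u implies u = 1/5 implies 1/5 = 1
(u implies u) iff u = 1 iff 1/5 = 1/5
u iff w = 1/5 iff 2/5 = 4/5
not w = not 2/5 = 3/5
(u iff w) iff not w = 4/5 iff 3/5 = 4/5
((u implies u) iff u) implies ((u iff w) iff not w) = 1/5 implies 4/5 = 1
w or v = 2/5 or 1/5 = 2/5
w implies u = 2/5 implies 1/5 = 4/5
(w implies u) implies u = 4/5 implies 1/5 = 2/5
(w or v) iff ((w implies u) implies u) = 2/5 iff 2/5 = 1
(((u implies u) iff u) implies ((u iff w) iff not w)) iff ((w or v) iff ((w implies u) implies u)) = 1 iff 1 = 1
w or u = 2/5 or 1/5 = 2/5
not (w or u) = not 2/5 = 3/5
((((u implies u) iff u) implies ((u iff w) iff not w)) iff ((w or v) iff ((w implies u) implies u))) iff not (w or u) = 1 iff 3/5 = 3/5
w implies v = 2/5 implies 1/5 = 4/5
u iff (w implies v) = 1/5 iff 4/5 = 2/5
w implies w = 2/5 implies 2/5 = 1
v implies v = 1/5 implies 1/5 = 1
(w implies w) iff (v implies v) = 1 iff 1 = 1
(u iff (w implies v)) implies ((w implies w) iff (v implies v)) = 2/5 implies 1 = 1
u implies w = 1/5 implies 2/5 = 1
w iff (u implies w) = 2/5 iff 1 = 2/5
((u iff (w implies v)) implies ((w implies w) iff (v implies v))) implies (w iff (u implies w)) = 1 implies 2/5 = 2/5
v iff u = 1/5 iff 1/5 = 1
u implies (v iff u) = 1/5 implies 1 = 1
w or w = 2/5 or 2/5 = 2/5
(w or w) or u = 2/5 or 1/5 = 2/5
(u implies (v iff u)) iff ((w or w) or u) = 1 iff 2/5 = 2/5
w or w = 2/5 or 2/5 = 2/5
(w or w) or v = 2/5 or 1/5 = 2/5
u implies ((w or w) or v) = 1/5 implies 2/5 = 1
((u implies (v iff u)) iff ((w or w) or u)) or (u implies ((w or w) or v)) = 2/5 or 1 = 1
(((u iff (w implies v)) implies ((w implies w) iff (v implies v))) implies (w iff (u implies w))) or (((u implies (v iff u)) iff ((w or w) or u)) or (u implies ((w or w) or v))) = 2/5 or 1 = 1
(((((u implies u) iff u) implies ((u iff w) iff not w)) iff ((w or v) iff ((w implies u) implies u))) iff not (w or u)) iff ((((u iff (w implies v)) implies ((w implies w) iff (v implies v))) implies (w iff (u implies w))) or (((u implies (v iff u)) iff ((w or w) or u)) or (u implies ((w or w) or v)))) = 3/5 iff 1 = 3/5

3/5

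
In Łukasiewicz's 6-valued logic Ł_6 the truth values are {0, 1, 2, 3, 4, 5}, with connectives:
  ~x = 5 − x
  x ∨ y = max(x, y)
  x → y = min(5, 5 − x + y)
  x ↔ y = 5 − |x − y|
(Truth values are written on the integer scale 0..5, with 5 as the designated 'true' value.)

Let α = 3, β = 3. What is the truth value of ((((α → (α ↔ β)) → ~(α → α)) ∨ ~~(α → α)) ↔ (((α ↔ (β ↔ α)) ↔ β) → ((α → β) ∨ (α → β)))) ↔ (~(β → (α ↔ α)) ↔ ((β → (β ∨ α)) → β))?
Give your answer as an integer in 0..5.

α ↔ β = 3 ↔ 3 = 5
α → (α ↔ β) = 3 → 5 = 5
α → α = 3 → 3 = 5
~(α → α) = ~5 = 0
(α → (α ↔ β)) → ~(α → α) = 5 → 0 = 0
α → α = 3 → 3 = 5
~(α → α) = ~5 = 0
~~(α → α) = ~0 = 5
((α → (α ↔ β)) → ~(α → α)) ∨ ~~(α → α) = 0 ∨ 5 = 5
β ↔ α = 3 ↔ 3 = 5
α ↔ (β ↔ α) = 3 ↔ 5 = 3
(α ↔ (β ↔ α)) ↔ β = 3 ↔ 3 = 5
α → β = 3 → 3 = 5
α → β = 3 → 3 = 5
(α → β) ∨ (α → β) = 5 ∨ 5 = 5
((α ↔ (β ↔ α)) ↔ β) → ((α → β) ∨ (α → β)) = 5 → 5 = 5
(((α → (α ↔ β)) → ~(α → α)) ∨ ~~(α → α)) ↔ (((α ↔ (β ↔ α)) ↔ β) → ((α → β) ∨ (α → β))) = 5 ↔ 5 = 5
α ↔ α = 3 ↔ 3 = 5
β → (α ↔ α) = 3 → 5 = 5
~(β → (α ↔ α)) = ~5 = 0
β ∨ α = 3 ∨ 3 = 3
β → (β ∨ α) = 3 → 3 = 5
(β → (β ∨ α)) → β = 5 → 3 = 3
~(β → (α ↔ α)) ↔ ((β → (β ∨ α)) → β) = 0 ↔ 3 = 2
((((α → (α ↔ β)) → ~(α → α)) ∨ ~~(α → α)) ↔ (((α ↔ (β ↔ α)) ↔ β) → ((α → β) ∨ (α → β)))) ↔ (~(β → (α ↔ α)) ↔ ((β → (β ∨ α)) → β)) = 5 ↔ 2 = 2

2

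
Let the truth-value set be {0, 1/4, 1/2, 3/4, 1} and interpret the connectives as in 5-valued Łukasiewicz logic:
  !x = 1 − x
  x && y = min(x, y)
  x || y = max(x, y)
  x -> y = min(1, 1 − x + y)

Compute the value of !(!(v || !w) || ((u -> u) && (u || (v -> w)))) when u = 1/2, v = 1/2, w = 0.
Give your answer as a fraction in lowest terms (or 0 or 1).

!w = !0 = 1
v || !w = 1/2 || 1 = 1
!(v || !w) = !1 = 0
u -> u = 1/2 -> 1/2 = 1
v -> w = 1/2 -> 0 = 1/2
u || (v -> w) = 1/2 || 1/2 = 1/2
(u -> u) && (u || (v -> w)) = 1 && 1/2 = 1/2
!(v || !w) || ((u -> u) && (u || (v -> w))) = 0 || 1/2 = 1/2
!(!(v || !w) || ((u -> u) && (u || (v -> w)))) = !1/2 = 1/2

1/2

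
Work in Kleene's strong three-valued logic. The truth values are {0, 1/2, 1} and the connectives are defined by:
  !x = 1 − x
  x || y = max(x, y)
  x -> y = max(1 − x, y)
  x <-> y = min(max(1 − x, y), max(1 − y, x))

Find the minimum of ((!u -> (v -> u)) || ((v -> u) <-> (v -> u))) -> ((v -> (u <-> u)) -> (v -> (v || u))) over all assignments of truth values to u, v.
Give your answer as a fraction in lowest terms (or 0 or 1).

Take u = 0, v = 1/2:
!u = !0 = 1
v -> u = 1/2 -> 0 = 1/2
!u -> (v -> u) = 1 -> 1/2 = 1/2
v -> u = 1/2 -> 0 = 1/2
v -> u = 1/2 -> 0 = 1/2
(v -> u) <-> (v -> u) = 1/2 <-> 1/2 = 1/2
(!u -> (v -> u)) || ((v -> u) <-> (v -> u)) = 1/2 || 1/2 = 1/2
u <-> u = 0 <-> 0 = 1
v -> (u <-> u) = 1/2 -> 1 = 1
v || u = 1/2 || 0 = 1/2
v -> (v || u) = 1/2 -> 1/2 = 1/2
(v -> (u <-> u)) -> (v -> (v || u)) = 1 -> 1/2 = 1/2
((!u -> (v -> u)) || ((v -> u) <-> (v -> u))) -> ((v -> (u <-> u)) -> (v -> (v || u))) = 1/2 -> 1/2 = 1/2
No assignment yields a value below 1/2, so this is the minimum.

1/2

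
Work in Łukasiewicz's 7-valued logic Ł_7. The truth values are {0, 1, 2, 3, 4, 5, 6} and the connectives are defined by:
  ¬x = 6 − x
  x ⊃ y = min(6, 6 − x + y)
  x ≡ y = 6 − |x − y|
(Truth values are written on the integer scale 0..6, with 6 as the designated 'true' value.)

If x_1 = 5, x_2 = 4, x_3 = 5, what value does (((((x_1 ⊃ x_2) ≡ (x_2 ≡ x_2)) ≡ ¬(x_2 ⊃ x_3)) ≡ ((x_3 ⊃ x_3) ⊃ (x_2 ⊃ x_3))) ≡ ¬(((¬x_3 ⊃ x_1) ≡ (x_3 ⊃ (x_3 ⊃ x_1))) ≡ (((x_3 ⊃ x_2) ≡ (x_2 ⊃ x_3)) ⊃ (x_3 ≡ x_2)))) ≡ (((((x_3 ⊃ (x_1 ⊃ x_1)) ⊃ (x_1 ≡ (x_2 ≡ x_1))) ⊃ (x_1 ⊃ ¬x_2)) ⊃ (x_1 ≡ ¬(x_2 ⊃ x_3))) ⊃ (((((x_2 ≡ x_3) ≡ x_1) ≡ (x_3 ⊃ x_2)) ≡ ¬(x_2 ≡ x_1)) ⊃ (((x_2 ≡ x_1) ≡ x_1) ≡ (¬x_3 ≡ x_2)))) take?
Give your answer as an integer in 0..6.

5

x_1 ⊃ x_2 = 5 ⊃ 4 = 5
x_2 ≡ x_2 = 4 ≡ 4 = 6
(x_1 ⊃ x_2) ≡ (x_2 ≡ x_2) = 5 ≡ 6 = 5
x_2 ⊃ x_3 = 4 ⊃ 5 = 6
¬(x_2 ⊃ x_3) = ¬6 = 0
((x_1 ⊃ x_2) ≡ (x_2 ≡ x_2)) ≡ ¬(x_2 ⊃ x_3) = 5 ≡ 0 = 1
x_3 ⊃ x_3 = 5 ⊃ 5 = 6
x_2 ⊃ x_3 = 4 ⊃ 5 = 6
(x_3 ⊃ x_3) ⊃ (x_2 ⊃ x_3) = 6 ⊃ 6 = 6
(((x_1 ⊃ x_2) ≡ (x_2 ≡ x_2)) ≡ ¬(x_2 ⊃ x_3)) ≡ ((x_3 ⊃ x_3) ⊃ (x_2 ⊃ x_3)) = 1 ≡ 6 = 1
¬x_3 = ¬5 = 1
¬x_3 ⊃ x_1 = 1 ⊃ 5 = 6
x_3 ⊃ x_1 = 5 ⊃ 5 = 6
x_3 ⊃ (x_3 ⊃ x_1) = 5 ⊃ 6 = 6
(¬x_3 ⊃ x_1) ≡ (x_3 ⊃ (x_3 ⊃ x_1)) = 6 ≡ 6 = 6
x_3 ⊃ x_2 = 5 ⊃ 4 = 5
x_2 ⊃ x_3 = 4 ⊃ 5 = 6
(x_3 ⊃ x_2) ≡ (x_2 ⊃ x_3) = 5 ≡ 6 = 5
x_3 ≡ x_2 = 5 ≡ 4 = 5
((x_3 ⊃ x_2) ≡ (x_2 ⊃ x_3)) ⊃ (x_3 ≡ x_2) = 5 ⊃ 5 = 6
((¬x_3 ⊃ x_1) ≡ (x_3 ⊃ (x_3 ⊃ x_1))) ≡ (((x_3 ⊃ x_2) ≡ (x_2 ⊃ x_3)) ⊃ (x_3 ≡ x_2)) = 6 ≡ 6 = 6
¬(((¬x_3 ⊃ x_1) ≡ (x_3 ⊃ (x_3 ⊃ x_1))) ≡ (((x_3 ⊃ x_2) ≡ (x_2 ⊃ x_3)) ⊃ (x_3 ≡ x_2))) = ¬6 = 0
((((x_1 ⊃ x_2) ≡ (x_2 ≡ x_2)) ≡ ¬(x_2 ⊃ x_3)) ≡ ((x_3 ⊃ x_3) ⊃ (x_2 ⊃ x_3))) ≡ ¬(((¬x_3 ⊃ x_1) ≡ (x_3 ⊃ (x_3 ⊃ x_1))) ≡ (((x_3 ⊃ x_2) ≡ (x_2 ⊃ x_3)) ⊃ (x_3 ≡ x_2))) = 1 ≡ 0 = 5
x_1 ⊃ x_1 = 5 ⊃ 5 = 6
x_3 ⊃ (x_1 ⊃ x_1) = 5 ⊃ 6 = 6
x_2 ≡ x_1 = 4 ≡ 5 = 5
x_1 ≡ (x_2 ≡ x_1) = 5 ≡ 5 = 6
(x_3 ⊃ (x_1 ⊃ x_1)) ⊃ (x_1 ≡ (x_2 ≡ x_1)) = 6 ⊃ 6 = 6
¬x_2 = ¬4 = 2
x_1 ⊃ ¬x_2 = 5 ⊃ 2 = 3
((x_3 ⊃ (x_1 ⊃ x_1)) ⊃ (x_1 ≡ (x_2 ≡ x_1))) ⊃ (x_1 ⊃ ¬x_2) = 6 ⊃ 3 = 3
x_2 ⊃ x_3 = 4 ⊃ 5 = 6
¬(x_2 ⊃ x_3) = ¬6 = 0
x_1 ≡ ¬(x_2 ⊃ x_3) = 5 ≡ 0 = 1
(((x_3 ⊃ (x_1 ⊃ x_1)) ⊃ (x_1 ≡ (x_2 ≡ x_1))) ⊃ (x_1 ⊃ ¬x_2)) ⊃ (x_1 ≡ ¬(x_2 ⊃ x_3)) = 3 ⊃ 1 = 4
x_2 ≡ x_3 = 4 ≡ 5 = 5
(x_2 ≡ x_3) ≡ x_1 = 5 ≡ 5 = 6
x_3 ⊃ x_2 = 5 ⊃ 4 = 5
((x_2 ≡ x_3) ≡ x_1) ≡ (x_3 ⊃ x_2) = 6 ≡ 5 = 5
x_2 ≡ x_1 = 4 ≡ 5 = 5
¬(x_2 ≡ x_1) = ¬5 = 1
(((x_2 ≡ x_3) ≡ x_1) ≡ (x_3 ⊃ x_2)) ≡ ¬(x_2 ≡ x_1) = 5 ≡ 1 = 2
x_2 ≡ x_1 = 4 ≡ 5 = 5
(x_2 ≡ x_1) ≡ x_1 = 5 ≡ 5 = 6
¬x_3 = ¬5 = 1
¬x_3 ≡ x_2 = 1 ≡ 4 = 3
((x_2 ≡ x_1) ≡ x_1) ≡ (¬x_3 ≡ x_2) = 6 ≡ 3 = 3
((((x_2 ≡ x_3) ≡ x_1) ≡ (x_3 ⊃ x_2)) ≡ ¬(x_2 ≡ x_1)) ⊃ (((x_2 ≡ x_1) ≡ x_1) ≡ (¬x_3 ≡ x_2)) = 2 ⊃ 3 = 6
((((x_3 ⊃ (x_1 ⊃ x_1)) ⊃ (x_1 ≡ (x_2 ≡ x_1))) ⊃ (x_1 ⊃ ¬x_2)) ⊃ (x_1 ≡ ¬(x_2 ⊃ x_3))) ⊃ (((((x_2 ≡ x_3) ≡ x_1) ≡ (x_3 ⊃ x_2)) ≡ ¬(x_2 ≡ x_1)) ⊃ (((x_2 ≡ x_1) ≡ x_1) ≡ (¬x_3 ≡ x_2))) = 4 ⊃ 6 = 6
(((((x_1 ⊃ x_2) ≡ (x_2 ≡ x_2)) ≡ ¬(x_2 ⊃ x_3)) ≡ ((x_3 ⊃ x_3) ⊃ (x_2 ⊃ x_3))) ≡ ¬(((¬x_3 ⊃ x_1) ≡ (x_3 ⊃ (x_3 ⊃ x_1))) ≡ (((x_3 ⊃ x_2) ≡ (x_2 ⊃ x_3)) ⊃ (x_3 ≡ x_2)))) ≡ (((((x_3 ⊃ (x_1 ⊃ x_1)) ⊃ (x_1 ≡ (x_2 ≡ x_1))) ⊃ (x_1 ⊃ ¬x_2)) ⊃ (x_1 ≡ ¬(x_2 ⊃ x_3))) ⊃ (((((x_2 ≡ x_3) ≡ x_1) ≡ (x_3 ⊃ x_2)) ≡ ¬(x_2 ≡ x_1)) ⊃ (((x_2 ≡ x_1) ≡ x_1) ≡ (¬x_3 ≡ x_2)))) = 5 ≡ 6 = 5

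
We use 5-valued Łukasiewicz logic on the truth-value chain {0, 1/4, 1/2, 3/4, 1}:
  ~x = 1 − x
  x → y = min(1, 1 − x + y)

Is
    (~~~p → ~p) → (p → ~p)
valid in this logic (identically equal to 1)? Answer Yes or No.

Counterexample: take p = 3/4.
~p = ~3/4 = 1/4
~~p = ~1/4 = 3/4
~~~p = ~3/4 = 1/4
~p = ~3/4 = 1/4
~~~p → ~p = 1/4 → 1/4 = 1
~p = ~3/4 = 1/4
p → ~p = 3/4 → 1/4 = 1/2
(~~~p → ~p) → (p → ~p) = 1 → 1/2 = 1/2
This gives 1/2 ≠ 1.

No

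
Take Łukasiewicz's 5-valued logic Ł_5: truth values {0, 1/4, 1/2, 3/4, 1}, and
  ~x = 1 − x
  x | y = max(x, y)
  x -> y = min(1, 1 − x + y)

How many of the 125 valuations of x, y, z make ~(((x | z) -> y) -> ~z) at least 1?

value 1: 5 assignments (counts)
value 3/4: 14 assignments
value 1/2: 22 assignments
value 1/4: 29 assignments
value 0: 55 assignments
So 5 of the 125 assignments meet the threshold.

5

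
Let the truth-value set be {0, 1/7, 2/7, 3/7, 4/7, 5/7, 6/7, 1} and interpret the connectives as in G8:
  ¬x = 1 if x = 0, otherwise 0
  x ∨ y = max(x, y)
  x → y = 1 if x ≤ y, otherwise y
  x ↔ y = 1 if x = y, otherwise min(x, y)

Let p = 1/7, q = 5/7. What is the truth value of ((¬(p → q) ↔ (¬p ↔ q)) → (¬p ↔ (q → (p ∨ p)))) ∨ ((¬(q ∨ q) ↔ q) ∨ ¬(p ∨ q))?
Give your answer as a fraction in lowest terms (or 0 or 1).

p → q = 1/7 → 5/7 = 1
¬(p → q) = ¬1 = 0
¬p = ¬1/7 = 0
¬p ↔ q = 0 ↔ 5/7 = 0
¬(p → q) ↔ (¬p ↔ q) = 0 ↔ 0 = 1
¬p = ¬1/7 = 0
p ∨ p = 1/7 ∨ 1/7 = 1/7
q → (p ∨ p) = 5/7 → 1/7 = 1/7
¬p ↔ (q → (p ∨ p)) = 0 ↔ 1/7 = 0
(¬(p → q) ↔ (¬p ↔ q)) → (¬p ↔ (q → (p ∨ p))) = 1 → 0 = 0
q ∨ q = 5/7 ∨ 5/7 = 5/7
¬(q ∨ q) = ¬5/7 = 0
¬(q ∨ q) ↔ q = 0 ↔ 5/7 = 0
p ∨ q = 1/7 ∨ 5/7 = 5/7
¬(p ∨ q) = ¬5/7 = 0
(¬(q ∨ q) ↔ q) ∨ ¬(p ∨ q) = 0 ∨ 0 = 0
((¬(p → q) ↔ (¬p ↔ q)) → (¬p ↔ (q → (p ∨ p)))) ∨ ((¬(q ∨ q) ↔ q) ∨ ¬(p ∨ q)) = 0 ∨ 0 = 0

0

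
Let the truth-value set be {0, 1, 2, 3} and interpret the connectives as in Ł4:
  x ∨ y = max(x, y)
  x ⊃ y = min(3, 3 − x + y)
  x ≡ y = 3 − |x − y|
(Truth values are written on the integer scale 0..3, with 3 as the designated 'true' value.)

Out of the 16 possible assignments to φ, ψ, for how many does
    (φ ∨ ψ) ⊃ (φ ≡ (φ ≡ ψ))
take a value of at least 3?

φ = 0, ψ = 0 ↦ 3  ≥
φ = 0, ψ = 1 ↦ 3  ≥
φ = 0, ψ = 2 ↦ 3  ≥
φ = 0, ψ = 3 ↦ 3  ≥
φ = 1, ψ = 0 ↦ 3  ≥
φ = 1, ψ = 1 ↦ 3  ≥
φ = 1, ψ = 2 ↦ 3  ≥
φ = 1, ψ = 3 ↦ 3  ≥
φ = 2, ψ = 0 ↦ 3  ≥
φ = 2, ψ = 1 ↦ 3  ≥
φ = 2, ψ = 2 ↦ 3  ≥
φ = 2, ψ = 3 ↦ 3  ≥
φ = 3, ψ = 0 ↦ 0  <
φ = 3, ψ = 1 ↦ 1  <
φ = 3, ψ = 2 ↦ 2  <
φ = 3, ψ = 3 ↦ 3  ≥
So 13 of the 16 assignments meet the threshold.

13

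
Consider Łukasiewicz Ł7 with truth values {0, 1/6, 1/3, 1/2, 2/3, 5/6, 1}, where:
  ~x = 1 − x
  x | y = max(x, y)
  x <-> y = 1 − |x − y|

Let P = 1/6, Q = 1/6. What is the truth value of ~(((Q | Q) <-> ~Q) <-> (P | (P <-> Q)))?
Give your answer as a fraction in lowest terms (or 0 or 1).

Q | Q = 1/6 | 1/6 = 1/6
~Q = ~1/6 = 5/6
(Q | Q) <-> ~Q = 1/6 <-> 5/6 = 1/3
P <-> Q = 1/6 <-> 1/6 = 1
P | (P <-> Q) = 1/6 | 1 = 1
((Q | Q) <-> ~Q) <-> (P | (P <-> Q)) = 1/3 <-> 1 = 1/3
~(((Q | Q) <-> ~Q) <-> (P | (P <-> Q))) = ~1/3 = 2/3

2/3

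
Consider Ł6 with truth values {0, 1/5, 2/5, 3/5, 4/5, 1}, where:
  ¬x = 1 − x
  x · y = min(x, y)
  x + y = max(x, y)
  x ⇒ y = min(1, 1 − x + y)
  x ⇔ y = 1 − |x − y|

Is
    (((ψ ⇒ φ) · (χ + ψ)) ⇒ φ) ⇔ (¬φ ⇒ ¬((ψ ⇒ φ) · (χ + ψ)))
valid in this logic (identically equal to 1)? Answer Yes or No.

At φ = 0, ψ = 3/5, χ = 1/5, for instance:
ψ ⇒ φ = 3/5 ⇒ 0 = 2/5
χ + ψ = 1/5 + 3/5 = 3/5
(ψ ⇒ φ) · (χ + ψ) = 2/5 · 3/5 = 2/5
((ψ ⇒ φ) · (χ + ψ)) ⇒ φ = 2/5 ⇒ 0 = 3/5
¬φ = ¬0 = 1
¬((ψ ⇒ φ) · (χ + ψ)) = ¬2/5 = 3/5
¬φ ⇒ ¬((ψ ⇒ φ) · (χ + ψ)) = 1 ⇒ 3/5 = 3/5
(((ψ ⇒ φ) · (χ + ψ)) ⇒ φ) ⇔ (¬φ ⇒ ¬((ψ ⇒ φ) · (χ + ψ))) = 3/5 ⇔ 3/5 = 1
and checking the remaining 215 assignments likewise gives ≥ 1 in every case.

Yes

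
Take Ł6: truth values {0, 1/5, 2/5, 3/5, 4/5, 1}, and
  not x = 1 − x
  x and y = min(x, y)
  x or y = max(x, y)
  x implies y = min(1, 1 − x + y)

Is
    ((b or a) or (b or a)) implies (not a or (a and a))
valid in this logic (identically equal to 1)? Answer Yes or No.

Counterexample: take a = 1/5, b = 1.
b or a = 1 or 1/5 = 1
b or a = 1 or 1/5 = 1
(b or a) or (b or a) = 1 or 1 = 1
not a = not 1/5 = 4/5
a and a = 1/5 and 1/5 = 1/5
not a or (a and a) = 4/5 or 1/5 = 4/5
((b or a) or (b or a)) implies (not a or (a and a)) = 1 implies 4/5 = 4/5
This gives 4/5 ≠ 1.

No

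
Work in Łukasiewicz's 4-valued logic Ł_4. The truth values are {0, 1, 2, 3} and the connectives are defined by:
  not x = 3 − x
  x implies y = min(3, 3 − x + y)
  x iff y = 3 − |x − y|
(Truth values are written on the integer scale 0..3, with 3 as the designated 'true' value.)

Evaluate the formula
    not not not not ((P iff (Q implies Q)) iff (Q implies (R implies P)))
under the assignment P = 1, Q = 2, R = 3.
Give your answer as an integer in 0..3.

Q implies Q = 2 implies 2 = 3
P iff (Q implies Q) = 1 iff 3 = 1
R implies P = 3 implies 1 = 1
Q implies (R implies P) = 2 implies 1 = 2
(P iff (Q implies Q)) iff (Q implies (R implies P)) = 1 iff 2 = 2
not ((P iff (Q implies Q)) iff (Q implies (R implies P))) = not 2 = 1
not not ((P iff (Q implies Q)) iff (Q implies (R implies P))) = not 1 = 2
not not not ((P iff (Q implies Q)) iff (Q implies (R implies P))) = not 2 = 1
not not not not ((P iff (Q implies Q)) iff (Q implies (R implies P))) = not 1 = 2

2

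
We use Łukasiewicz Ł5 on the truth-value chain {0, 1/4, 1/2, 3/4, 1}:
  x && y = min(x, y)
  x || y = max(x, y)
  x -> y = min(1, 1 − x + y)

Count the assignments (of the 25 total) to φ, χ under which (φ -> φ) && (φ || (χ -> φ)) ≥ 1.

15

value 1: 15 assignments (counts)
value 3/4: 4 assignments
value 1/2: 3 assignments
value 1/4: 2 assignments
value 0: 1 assignment
So 15 of the 25 assignments meet the threshold.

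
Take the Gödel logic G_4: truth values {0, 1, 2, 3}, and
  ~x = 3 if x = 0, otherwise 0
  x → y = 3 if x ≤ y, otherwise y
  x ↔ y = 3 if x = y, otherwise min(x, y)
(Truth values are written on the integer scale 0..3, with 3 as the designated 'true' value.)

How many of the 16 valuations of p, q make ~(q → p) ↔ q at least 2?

6

p = 0, q = 0 ↦ 3  ≥
p = 0, q = 1 ↦ 1  <
p = 0, q = 2 ↦ 2  ≥
p = 0, q = 3 ↦ 3  ≥
p = 1, q = 0 ↦ 3  ≥
p = 1, q = 1 ↦ 0  <
p = 1, q = 2 ↦ 0  <
p = 1, q = 3 ↦ 0  <
p = 2, q = 0 ↦ 3  ≥
p = 2, q = 1 ↦ 0  <
p = 2, q = 2 ↦ 0  <
p = 2, q = 3 ↦ 0  <
p = 3, q = 0 ↦ 3  ≥
p = 3, q = 1 ↦ 0  <
p = 3, q = 2 ↦ 0  <
p = 3, q = 3 ↦ 0  <
So 6 of the 16 assignments meet the threshold.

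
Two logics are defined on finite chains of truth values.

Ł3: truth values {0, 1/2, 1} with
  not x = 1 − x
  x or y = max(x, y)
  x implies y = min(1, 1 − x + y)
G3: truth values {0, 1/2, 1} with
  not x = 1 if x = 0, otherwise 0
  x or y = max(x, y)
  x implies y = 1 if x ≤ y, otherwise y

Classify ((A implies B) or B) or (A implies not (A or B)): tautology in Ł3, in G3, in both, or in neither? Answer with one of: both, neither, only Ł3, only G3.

In Ł3: at A = 1, B = 0 the value is 0 — not a tautology.
In G3: at A = 1/2, B = 0 the value is 0 — not a tautology.

neither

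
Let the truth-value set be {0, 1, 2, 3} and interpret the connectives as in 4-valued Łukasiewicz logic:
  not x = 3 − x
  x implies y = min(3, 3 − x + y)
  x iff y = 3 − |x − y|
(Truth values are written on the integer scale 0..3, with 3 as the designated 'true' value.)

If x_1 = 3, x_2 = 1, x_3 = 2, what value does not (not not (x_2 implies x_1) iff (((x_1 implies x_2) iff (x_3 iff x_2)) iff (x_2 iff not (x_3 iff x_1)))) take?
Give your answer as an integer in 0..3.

1

x_2 implies x_1 = 1 implies 3 = 3
not (x_2 implies x_1) = not 3 = 0
not not (x_2 implies x_1) = not 0 = 3
x_1 implies x_2 = 3 implies 1 = 1
x_3 iff x_2 = 2 iff 1 = 2
(x_1 implies x_2) iff (x_3 iff x_2) = 1 iff 2 = 2
x_3 iff x_1 = 2 iff 3 = 2
not (x_3 iff x_1) = not 2 = 1
x_2 iff not (x_3 iff x_1) = 1 iff 1 = 3
((x_1 implies x_2) iff (x_3 iff x_2)) iff (x_2 iff not (x_3 iff x_1)) = 2 iff 3 = 2
not not (x_2 implies x_1) iff (((x_1 implies x_2) iff (x_3 iff x_2)) iff (x_2 iff not (x_3 iff x_1))) = 3 iff 2 = 2
not (not not (x_2 implies x_1) iff (((x_1 implies x_2) iff (x_3 iff x_2)) iff (x_2 iff not (x_3 iff x_1)))) = not 2 = 1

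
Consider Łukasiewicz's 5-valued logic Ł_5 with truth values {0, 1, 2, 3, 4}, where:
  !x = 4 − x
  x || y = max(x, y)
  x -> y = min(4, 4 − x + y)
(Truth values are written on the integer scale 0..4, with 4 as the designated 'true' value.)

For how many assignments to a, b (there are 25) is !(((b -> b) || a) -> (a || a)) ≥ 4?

value 4: 5 assignments (counts)
value 3: 5 assignments
value 2: 5 assignments
value 1: 5 assignments
value 0: 5 assignments
So 5 of the 25 assignments meet the threshold.

5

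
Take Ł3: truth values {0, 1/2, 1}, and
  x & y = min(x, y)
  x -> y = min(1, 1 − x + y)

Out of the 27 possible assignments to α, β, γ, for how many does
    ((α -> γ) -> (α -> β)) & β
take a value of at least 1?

value 1: 9 assignments (counts)
value 1/2: 9 assignments
value 0: 9 assignments
So 9 of the 27 assignments meet the threshold.

9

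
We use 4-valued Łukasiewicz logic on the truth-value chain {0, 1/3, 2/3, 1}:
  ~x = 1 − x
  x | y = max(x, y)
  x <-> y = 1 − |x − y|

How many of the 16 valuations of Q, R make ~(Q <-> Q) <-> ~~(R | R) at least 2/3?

Q = 0, R = 0 ↦ 1  ≥
Q = 0, R = 1/3 ↦ 2/3  ≥
Q = 0, R = 2/3 ↦ 1/3  <
Q = 0, R = 1 ↦ 0  <
Q = 1/3, R = 0 ↦ 1  ≥
Q = 1/3, R = 1/3 ↦ 2/3  ≥
Q = 1/3, R = 2/3 ↦ 1/3  <
Q = 1/3, R = 1 ↦ 0  <
Q = 2/3, R = 0 ↦ 1  ≥
Q = 2/3, R = 1/3 ↦ 2/3  ≥
Q = 2/3, R = 2/3 ↦ 1/3  <
Q = 2/3, R = 1 ↦ 0  <
Q = 1, R = 0 ↦ 1  ≥
Q = 1, R = 1/3 ↦ 2/3  ≥
Q = 1, R = 2/3 ↦ 1/3  <
Q = 1, R = 1 ↦ 0  <
So 8 of the 16 assignments meet the threshold.

8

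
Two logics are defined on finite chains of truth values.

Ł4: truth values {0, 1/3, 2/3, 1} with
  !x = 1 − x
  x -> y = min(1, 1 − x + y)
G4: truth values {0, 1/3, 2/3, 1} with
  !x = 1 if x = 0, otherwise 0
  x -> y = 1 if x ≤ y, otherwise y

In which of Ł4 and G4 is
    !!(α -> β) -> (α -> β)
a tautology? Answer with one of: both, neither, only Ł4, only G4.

only Ł4

In Ł4: every assignment gives 1 — tautology.
In G4: at α = 2/3, β = 1/3 the value is 1/3 — not a tautology.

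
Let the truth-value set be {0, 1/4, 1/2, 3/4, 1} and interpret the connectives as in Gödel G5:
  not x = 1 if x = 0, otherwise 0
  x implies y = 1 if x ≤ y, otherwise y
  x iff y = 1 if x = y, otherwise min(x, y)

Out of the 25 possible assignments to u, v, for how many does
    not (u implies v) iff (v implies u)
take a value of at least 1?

8

value 1: 8 assignments (counts)
value 0: 17 assignments
So 8 of the 25 assignments meet the threshold.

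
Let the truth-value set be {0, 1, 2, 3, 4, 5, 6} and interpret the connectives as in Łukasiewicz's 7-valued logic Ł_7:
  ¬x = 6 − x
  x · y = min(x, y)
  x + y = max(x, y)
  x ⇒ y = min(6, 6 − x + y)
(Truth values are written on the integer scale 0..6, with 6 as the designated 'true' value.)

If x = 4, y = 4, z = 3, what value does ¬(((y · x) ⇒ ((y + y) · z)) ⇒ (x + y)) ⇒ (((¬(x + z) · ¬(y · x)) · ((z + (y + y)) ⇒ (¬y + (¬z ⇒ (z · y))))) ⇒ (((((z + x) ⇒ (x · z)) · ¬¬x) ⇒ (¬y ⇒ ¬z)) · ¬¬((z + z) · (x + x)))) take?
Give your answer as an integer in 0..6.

6

y · x = 4 · 4 = 4
y + y = 4 + 4 = 4
(y + y) · z = 4 · 3 = 3
(y · x) ⇒ ((y + y) · z) = 4 ⇒ 3 = 5
x + y = 4 + 4 = 4
((y · x) ⇒ ((y + y) · z)) ⇒ (x + y) = 5 ⇒ 4 = 5
¬(((y · x) ⇒ ((y + y) · z)) ⇒ (x + y)) = ¬5 = 1
x + z = 4 + 3 = 4
¬(x + z) = ¬4 = 2
y · x = 4 · 4 = 4
¬(y · x) = ¬4 = 2
¬(x + z) · ¬(y · x) = 2 · 2 = 2
y + y = 4 + 4 = 4
z + (y + y) = 3 + 4 = 4
¬y = ¬4 = 2
¬z = ¬3 = 3
z · y = 3 · 4 = 3
¬z ⇒ (z · y) = 3 ⇒ 3 = 6
¬y + (¬z ⇒ (z · y)) = 2 + 6 = 6
(z + (y + y)) ⇒ (¬y + (¬z ⇒ (z · y))) = 4 ⇒ 6 = 6
(¬(x + z) · ¬(y · x)) · ((z + (y + y)) ⇒ (¬y + (¬z ⇒ (z · y)))) = 2 · 6 = 2
z + x = 3 + 4 = 4
x · z = 4 · 3 = 3
(z + x) ⇒ (x · z) = 4 ⇒ 3 = 5
¬x = ¬4 = 2
¬¬x = ¬2 = 4
((z + x) ⇒ (x · z)) · ¬¬x = 5 · 4 = 4
¬y = ¬4 = 2
¬z = ¬3 = 3
¬y ⇒ ¬z = 2 ⇒ 3 = 6
(((z + x) ⇒ (x · z)) · ¬¬x) ⇒ (¬y ⇒ ¬z) = 4 ⇒ 6 = 6
z + z = 3 + 3 = 3
x + x = 4 + 4 = 4
(z + z) · (x + x) = 3 · 4 = 3
¬((z + z) · (x + x)) = ¬3 = 3
¬¬((z + z) · (x + x)) = ¬3 = 3
((((z + x) ⇒ (x · z)) · ¬¬x) ⇒ (¬y ⇒ ¬z)) · ¬¬((z + z) · (x + x)) = 6 · 3 = 3
((¬(x + z) · ¬(y · x)) · ((z + (y + y)) ⇒ (¬y + (¬z ⇒ (z · y))))) ⇒ (((((z + x) ⇒ (x · z)) · ¬¬x) ⇒ (¬y ⇒ ¬z)) · ¬¬((z + z) · (x + x))) = 2 ⇒ 3 = 6
¬(((y · x) ⇒ ((y + y) · z)) ⇒ (x + y)) ⇒ (((¬(x + z) · ¬(y · x)) · ((z + (y + y)) ⇒ (¬y + (¬z ⇒ (z · y))))) ⇒ (((((z + x) ⇒ (x · z)) · ¬¬x) ⇒ (¬y ⇒ ¬z)) · ¬¬((z + z) · (x + x)))) = 1 ⇒ 6 = 6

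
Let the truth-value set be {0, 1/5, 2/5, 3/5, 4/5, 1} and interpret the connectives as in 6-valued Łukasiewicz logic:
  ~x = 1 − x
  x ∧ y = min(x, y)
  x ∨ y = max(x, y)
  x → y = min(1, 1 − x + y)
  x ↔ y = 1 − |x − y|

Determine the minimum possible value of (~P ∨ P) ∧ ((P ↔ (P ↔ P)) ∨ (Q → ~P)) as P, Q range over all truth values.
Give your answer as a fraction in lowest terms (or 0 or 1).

3/5

Take P = 2/5, Q = 0:
~P = ~2/5 = 3/5
~P ∨ P = 3/5 ∨ 2/5 = 3/5
P ↔ P = 2/5 ↔ 2/5 = 1
P ↔ (P ↔ P) = 2/5 ↔ 1 = 2/5
~P = ~2/5 = 3/5
Q → ~P = 0 → 3/5 = 1
(P ↔ (P ↔ P)) ∨ (Q → ~P) = 2/5 ∨ 1 = 1
(~P ∨ P) ∧ ((P ↔ (P ↔ P)) ∨ (Q → ~P)) = 3/5 ∧ 1 = 3/5
No assignment yields a value below 3/5, so this is the minimum.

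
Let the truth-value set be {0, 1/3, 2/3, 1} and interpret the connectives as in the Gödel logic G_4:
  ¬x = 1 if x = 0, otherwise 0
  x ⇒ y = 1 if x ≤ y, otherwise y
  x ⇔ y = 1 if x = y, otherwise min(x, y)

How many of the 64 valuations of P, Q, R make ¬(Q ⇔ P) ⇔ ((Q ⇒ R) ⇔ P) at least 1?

20

value 1: 20 assignments (counts)
value 2/3: 4 assignments
value 1/3: 4 assignments
value 0: 36 assignments
So 20 of the 64 assignments meet the threshold.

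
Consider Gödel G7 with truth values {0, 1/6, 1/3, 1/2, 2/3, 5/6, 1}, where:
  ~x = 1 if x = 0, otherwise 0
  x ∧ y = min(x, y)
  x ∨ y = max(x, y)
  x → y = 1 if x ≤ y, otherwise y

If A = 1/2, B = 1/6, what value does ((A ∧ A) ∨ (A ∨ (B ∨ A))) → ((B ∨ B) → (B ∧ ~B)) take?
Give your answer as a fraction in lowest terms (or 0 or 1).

0

A ∧ A = 1/2 ∧ 1/2 = 1/2
B ∨ A = 1/6 ∨ 1/2 = 1/2
A ∨ (B ∨ A) = 1/2 ∨ 1/2 = 1/2
(A ∧ A) ∨ (A ∨ (B ∨ A)) = 1/2 ∨ 1/2 = 1/2
B ∨ B = 1/6 ∨ 1/6 = 1/6
~B = ~1/6 = 0
B ∧ ~B = 1/6 ∧ 0 = 0
(B ∨ B) → (B ∧ ~B) = 1/6 → 0 = 0
((A ∧ A) ∨ (A ∨ (B ∨ A))) → ((B ∨ B) → (B ∧ ~B)) = 1/2 → 0 = 0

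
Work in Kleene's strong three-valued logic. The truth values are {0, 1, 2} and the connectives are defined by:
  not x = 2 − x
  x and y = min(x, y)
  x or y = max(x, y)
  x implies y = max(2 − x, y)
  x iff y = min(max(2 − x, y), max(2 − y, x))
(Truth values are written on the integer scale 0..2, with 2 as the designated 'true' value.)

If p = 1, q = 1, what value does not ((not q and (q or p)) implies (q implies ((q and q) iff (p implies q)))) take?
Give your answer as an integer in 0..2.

not q = not 1 = 1
q or p = 1 or 1 = 1
not q and (q or p) = 1 and 1 = 1
q and q = 1 and 1 = 1
p implies q = 1 implies 1 = 1
(q and q) iff (p implies q) = 1 iff 1 = 1
q implies ((q and q) iff (p implies q)) = 1 implies 1 = 1
(not q and (q or p)) implies (q implies ((q and q) iff (p implies q))) = 1 implies 1 = 1
not ((not q and (q or p)) implies (q implies ((q and q) iff (p implies q)))) = not 1 = 1

1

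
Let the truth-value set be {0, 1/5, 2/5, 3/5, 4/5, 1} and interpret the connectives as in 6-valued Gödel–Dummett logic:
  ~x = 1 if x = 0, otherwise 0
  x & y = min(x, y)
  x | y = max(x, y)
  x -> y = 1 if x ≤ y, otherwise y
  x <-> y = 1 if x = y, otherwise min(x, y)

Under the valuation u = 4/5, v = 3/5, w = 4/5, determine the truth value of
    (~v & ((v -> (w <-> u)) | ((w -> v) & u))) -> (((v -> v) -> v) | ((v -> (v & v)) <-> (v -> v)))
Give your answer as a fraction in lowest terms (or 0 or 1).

~v = ~3/5 = 0
w <-> u = 4/5 <-> 4/5 = 1
v -> (w <-> u) = 3/5 -> 1 = 1
w -> v = 4/5 -> 3/5 = 3/5
(w -> v) & u = 3/5 & 4/5 = 3/5
(v -> (w <-> u)) | ((w -> v) & u) = 1 | 3/5 = 1
~v & ((v -> (w <-> u)) | ((w -> v) & u)) = 0 & 1 = 0
v -> v = 3/5 -> 3/5 = 1
(v -> v) -> v = 1 -> 3/5 = 3/5
v & v = 3/5 & 3/5 = 3/5
v -> (v & v) = 3/5 -> 3/5 = 1
v -> v = 3/5 -> 3/5 = 1
(v -> (v & v)) <-> (v -> v) = 1 <-> 1 = 1
((v -> v) -> v) | ((v -> (v & v)) <-> (v -> v)) = 3/5 | 1 = 1
(~v & ((v -> (w <-> u)) | ((w -> v) & u))) -> (((v -> v) -> v) | ((v -> (v & v)) <-> (v -> v))) = 0 -> 1 = 1

1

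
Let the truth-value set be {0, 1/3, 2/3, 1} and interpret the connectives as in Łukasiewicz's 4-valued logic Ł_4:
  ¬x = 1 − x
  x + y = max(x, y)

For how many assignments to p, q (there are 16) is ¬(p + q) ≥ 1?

p = 0, q = 0 ↦ 1  ≥
p = 0, q = 1/3 ↦ 2/3  <
p = 0, q = 2/3 ↦ 1/3  <
p = 0, q = 1 ↦ 0  <
p = 1/3, q = 0 ↦ 2/3  <
p = 1/3, q = 1/3 ↦ 2/3  <
p = 1/3, q = 2/3 ↦ 1/3  <
p = 1/3, q = 1 ↦ 0  <
p = 2/3, q = 0 ↦ 1/3  <
p = 2/3, q = 1/3 ↦ 1/3  <
p = 2/3, q = 2/3 ↦ 1/3  <
p = 2/3, q = 1 ↦ 0  <
p = 1, q = 0 ↦ 0  <
p = 1, q = 1/3 ↦ 0  <
p = 1, q = 2/3 ↦ 0  <
p = 1, q = 1 ↦ 0  <
So 1 of the 16 assignments meets the threshold.

1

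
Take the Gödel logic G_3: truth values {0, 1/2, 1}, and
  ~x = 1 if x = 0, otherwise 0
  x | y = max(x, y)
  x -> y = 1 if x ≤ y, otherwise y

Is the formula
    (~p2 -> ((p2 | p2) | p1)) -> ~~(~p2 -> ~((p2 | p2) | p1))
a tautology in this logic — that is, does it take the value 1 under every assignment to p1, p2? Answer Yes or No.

Counterexample: take p1 = 1/2, p2 = 0.
~p2 = ~0 = 1
p2 | p2 = 0 | 0 = 0
(p2 | p2) | p1 = 0 | 1/2 = 1/2
~p2 -> ((p2 | p2) | p1) = 1 -> 1/2 = 1/2
~p2 = ~0 = 1
p2 | p2 = 0 | 0 = 0
(p2 | p2) | p1 = 0 | 1/2 = 1/2
~((p2 | p2) | p1) = ~1/2 = 0
~p2 -> ~((p2 | p2) | p1) = 1 -> 0 = 0
~(~p2 -> ~((p2 | p2) | p1)) = ~0 = 1
~~(~p2 -> ~((p2 | p2) | p1)) = ~1 = 0
(~p2 -> ((p2 | p2) | p1)) -> ~~(~p2 -> ~((p2 | p2) | p1)) = 1/2 -> 0 = 0
This gives 0 ≠ 1.

No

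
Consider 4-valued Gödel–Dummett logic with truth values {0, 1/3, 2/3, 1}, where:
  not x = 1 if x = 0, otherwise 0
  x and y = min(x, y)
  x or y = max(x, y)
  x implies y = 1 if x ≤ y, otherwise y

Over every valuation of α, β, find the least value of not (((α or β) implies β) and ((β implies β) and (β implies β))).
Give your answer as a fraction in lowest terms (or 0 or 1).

0

Take α = 0, β = 0:
α or β = 0 or 0 = 0
(α or β) implies β = 0 implies 0 = 1
β implies β = 0 implies 0 = 1
β implies β = 0 implies 0 = 1
(β implies β) and (β implies β) = 1 and 1 = 1
((α or β) implies β) and ((β implies β) and (β implies β)) = 1 and 1 = 1
not (((α or β) implies β) and ((β implies β) and (β implies β))) = not 1 = 0
No assignment yields a value below 0, so this is the minimum.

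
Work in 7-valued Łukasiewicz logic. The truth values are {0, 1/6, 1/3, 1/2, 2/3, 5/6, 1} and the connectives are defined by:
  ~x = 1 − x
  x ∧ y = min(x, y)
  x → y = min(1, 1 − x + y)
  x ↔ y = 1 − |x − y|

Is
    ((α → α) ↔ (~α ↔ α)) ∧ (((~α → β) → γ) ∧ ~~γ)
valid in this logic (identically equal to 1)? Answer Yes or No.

Counterexample: take α = 0, β = 0, γ = 0.
α → α = 0 → 0 = 1
~α = ~0 = 1
~α ↔ α = 1 ↔ 0 = 0
(α → α) ↔ (~α ↔ α) = 1 ↔ 0 = 0
~α = ~0 = 1
~α → β = 1 → 0 = 0
(~α → β) → γ = 0 → 0 = 1
~γ = ~0 = 1
~~γ = ~1 = 0
((~α → β) → γ) ∧ ~~γ = 1 ∧ 0 = 0
((α → α) ↔ (~α ↔ α)) ∧ (((~α → β) → γ) ∧ ~~γ) = 0 ∧ 0 = 0
This gives 0 ≠ 1.

No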